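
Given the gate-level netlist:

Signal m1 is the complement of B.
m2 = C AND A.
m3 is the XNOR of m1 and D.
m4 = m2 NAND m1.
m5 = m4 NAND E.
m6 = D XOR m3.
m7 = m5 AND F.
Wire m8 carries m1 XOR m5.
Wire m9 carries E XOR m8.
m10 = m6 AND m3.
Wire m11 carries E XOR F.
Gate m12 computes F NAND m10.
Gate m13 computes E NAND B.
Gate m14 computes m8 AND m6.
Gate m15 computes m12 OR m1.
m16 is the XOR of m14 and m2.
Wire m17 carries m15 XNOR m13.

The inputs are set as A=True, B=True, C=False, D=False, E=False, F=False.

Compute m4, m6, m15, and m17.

m4 = True; m6 = True; m15 = True; m17 = True

m1 = NOT B = NOT True = False
m2 = C AND A = False AND True = False
m3 = m1 XNOR D = False XNOR False = True
m4 = m2 NAND m1 = False NAND False = True
m6 = D XOR m3 = False XOR True = True
m10 = m6 AND m3 = True AND True = True
m12 = F NAND m10 = False NAND True = True
m13 = E NAND B = False NAND True = True
m15 = m12 OR m1 = True OR False = True
m17 = m15 XNOR m13 = True XNOR True = True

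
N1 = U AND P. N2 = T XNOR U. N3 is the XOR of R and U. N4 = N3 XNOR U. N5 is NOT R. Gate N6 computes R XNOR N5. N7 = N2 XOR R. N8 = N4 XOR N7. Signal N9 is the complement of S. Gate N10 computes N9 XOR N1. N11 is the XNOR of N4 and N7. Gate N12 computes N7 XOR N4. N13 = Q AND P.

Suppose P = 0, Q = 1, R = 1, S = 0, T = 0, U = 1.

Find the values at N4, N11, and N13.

N4 = 0; N11 = 0; N13 = 0

N2 = T XNOR U = 0 XNOR 1 = 0
N3 = R XOR U = 1 XOR 1 = 0
N4 = N3 XNOR U = 0 XNOR 1 = 0
N7 = N2 XOR R = 0 XOR 1 = 1
N11 = N4 XNOR N7 = 0 XNOR 1 = 0
N13 = Q AND P = 1 AND 0 = 0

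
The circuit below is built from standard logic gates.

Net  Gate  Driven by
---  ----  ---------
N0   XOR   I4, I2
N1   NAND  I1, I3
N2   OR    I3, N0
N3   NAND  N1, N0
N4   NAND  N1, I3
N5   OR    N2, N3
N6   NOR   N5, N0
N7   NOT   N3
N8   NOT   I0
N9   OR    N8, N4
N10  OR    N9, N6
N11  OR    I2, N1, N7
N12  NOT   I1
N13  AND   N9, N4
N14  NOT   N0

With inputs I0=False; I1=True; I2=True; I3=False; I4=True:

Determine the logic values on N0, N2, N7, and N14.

N0 = False; N2 = False; N7 = False; N14 = True

N0 = I4 XOR I2 = True XOR True = False
N1 = I1 NAND I3 = True NAND False = True
N2 = I3 OR N0 = False OR False = False
N3 = N1 NAND N0 = True NAND False = True
N7 = NOT N3 = NOT True = False
N14 = NOT N0 = NOT False = True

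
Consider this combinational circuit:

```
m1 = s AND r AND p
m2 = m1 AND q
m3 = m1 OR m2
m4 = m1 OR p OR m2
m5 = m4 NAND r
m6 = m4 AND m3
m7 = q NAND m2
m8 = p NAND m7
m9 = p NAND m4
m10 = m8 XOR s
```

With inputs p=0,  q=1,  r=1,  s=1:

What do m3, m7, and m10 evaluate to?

m1 = s AND r AND p = 1 AND 1 AND 0 = 0
m2 = m1 AND q = 0 AND 1 = 0
m3 = m1 OR m2 = 0 OR 0 = 0
m7 = q NAND m2 = 1 NAND 0 = 1
m8 = p NAND m7 = 0 NAND 1 = 1
m10 = m8 XOR s = 1 XOR 1 = 0

m3 = 0, m7 = 1, m10 = 0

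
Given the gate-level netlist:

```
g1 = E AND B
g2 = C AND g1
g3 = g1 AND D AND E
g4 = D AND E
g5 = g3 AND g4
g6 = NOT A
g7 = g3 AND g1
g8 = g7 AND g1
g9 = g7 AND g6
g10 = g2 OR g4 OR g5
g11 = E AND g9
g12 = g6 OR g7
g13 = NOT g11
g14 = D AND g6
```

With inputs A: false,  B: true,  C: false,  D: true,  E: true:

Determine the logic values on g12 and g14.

g1 = E AND B = true AND true = true
g3 = g1 AND D AND E = true AND true AND true = true
g6 = NOT A = NOT false = true
g7 = g3 AND g1 = true AND true = true
g12 = g6 OR g7 = true OR true = true
g14 = D AND g6 = true AND true = true

g12 = true  g14 = true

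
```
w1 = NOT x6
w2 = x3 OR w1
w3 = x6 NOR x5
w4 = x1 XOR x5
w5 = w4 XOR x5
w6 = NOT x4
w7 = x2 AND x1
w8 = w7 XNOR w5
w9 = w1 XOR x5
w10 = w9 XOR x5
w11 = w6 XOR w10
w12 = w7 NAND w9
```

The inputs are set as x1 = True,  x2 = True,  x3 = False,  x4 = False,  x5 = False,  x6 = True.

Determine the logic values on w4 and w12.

w4 = True, w12 = True

w1 = NOT x6 = NOT True = False
w4 = x1 XOR x5 = True XOR False = True
w7 = x2 AND x1 = True AND True = True
w9 = w1 XOR x5 = False XOR False = False
w12 = w7 NAND w9 = True NAND False = True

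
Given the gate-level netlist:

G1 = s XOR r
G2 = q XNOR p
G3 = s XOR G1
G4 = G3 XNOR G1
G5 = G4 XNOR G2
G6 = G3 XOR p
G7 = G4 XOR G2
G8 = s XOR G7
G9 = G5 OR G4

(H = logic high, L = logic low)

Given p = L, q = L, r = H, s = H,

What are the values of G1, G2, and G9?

G1 = L  G2 = H  G9 = L

G1 = s XOR r = H XOR H = L
G2 = q XNOR p = L XNOR L = H
G3 = s XOR G1 = H XOR L = H
G4 = G3 XNOR G1 = H XNOR L = L
G5 = G4 XNOR G2 = L XNOR H = L
G9 = G5 OR G4 = L OR L = L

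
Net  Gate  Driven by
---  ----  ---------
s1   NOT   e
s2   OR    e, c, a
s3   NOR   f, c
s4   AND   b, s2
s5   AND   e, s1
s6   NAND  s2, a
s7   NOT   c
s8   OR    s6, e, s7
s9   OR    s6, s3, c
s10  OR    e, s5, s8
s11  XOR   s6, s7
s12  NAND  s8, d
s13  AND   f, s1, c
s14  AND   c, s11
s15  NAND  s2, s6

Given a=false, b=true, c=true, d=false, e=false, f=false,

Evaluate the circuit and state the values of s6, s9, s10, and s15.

s1 = NOT e = NOT false = true
s2 = e OR c OR a = false OR true OR false = true
s3 = f NOR c = false NOR true = false
s5 = e AND s1 = false AND true = false
s6 = s2 NAND a = true NAND false = true
s7 = NOT c = NOT true = false
s8 = s6 OR e OR s7 = true OR false OR false = true
s9 = s6 OR s3 OR c = true OR false OR true = true
s10 = e OR s5 OR s8 = false OR false OR true = true
s15 = s2 NAND s6 = true NAND true = false

s6 = true, s9 = true, s10 = true, s15 = false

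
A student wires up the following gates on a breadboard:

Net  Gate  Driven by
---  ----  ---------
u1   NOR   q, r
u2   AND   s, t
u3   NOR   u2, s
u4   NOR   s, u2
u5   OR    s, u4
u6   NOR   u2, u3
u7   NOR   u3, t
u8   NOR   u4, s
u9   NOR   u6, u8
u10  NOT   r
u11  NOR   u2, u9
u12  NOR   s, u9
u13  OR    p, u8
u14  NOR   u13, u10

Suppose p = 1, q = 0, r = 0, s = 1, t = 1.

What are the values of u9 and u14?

u2 = s AND t = 1 AND 1 = 1
u3 = u2 NOR s = 1 NOR 1 = 0
u4 = s NOR u2 = 1 NOR 1 = 0
u6 = u2 NOR u3 = 1 NOR 0 = 0
u8 = u4 NOR s = 0 NOR 1 = 0
u9 = u6 NOR u8 = 0 NOR 0 = 1
u10 = NOT r = NOT 0 = 1
u13 = p OR u8 = 1 OR 0 = 1
u14 = u13 NOR u10 = 1 NOR 1 = 0

u9 = 1, u14 = 0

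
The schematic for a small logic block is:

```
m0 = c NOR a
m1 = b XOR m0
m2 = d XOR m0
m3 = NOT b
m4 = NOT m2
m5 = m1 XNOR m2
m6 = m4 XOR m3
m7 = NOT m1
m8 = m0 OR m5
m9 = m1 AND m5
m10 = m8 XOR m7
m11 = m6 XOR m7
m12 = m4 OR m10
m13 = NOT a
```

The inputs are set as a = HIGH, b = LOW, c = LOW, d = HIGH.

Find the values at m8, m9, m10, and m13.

m8 = LOW; m9 = LOW; m10 = HIGH; m13 = LOW

m0 = c NOR a = LOW NOR HIGH = LOW
m1 = b XOR m0 = LOW XOR LOW = LOW
m2 = d XOR m0 = HIGH XOR LOW = HIGH
m5 = m1 XNOR m2 = LOW XNOR HIGH = LOW
m7 = NOT m1 = NOT LOW = HIGH
m8 = m0 OR m5 = LOW OR LOW = LOW
m9 = m1 AND m5 = LOW AND LOW = LOW
m10 = m8 XOR m7 = LOW XOR HIGH = HIGH
m13 = NOT a = NOT HIGH = LOW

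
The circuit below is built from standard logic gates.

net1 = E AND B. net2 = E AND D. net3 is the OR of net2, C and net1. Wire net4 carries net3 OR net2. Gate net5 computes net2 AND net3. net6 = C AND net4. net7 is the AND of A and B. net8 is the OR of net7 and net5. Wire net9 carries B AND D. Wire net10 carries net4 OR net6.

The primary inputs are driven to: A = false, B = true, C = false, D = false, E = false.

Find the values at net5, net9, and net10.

net5 = false  net9 = false  net10 = false

net1 = E AND B = false AND true = false
net2 = E AND D = false AND false = false
net3 = net2 OR C OR net1 = false OR false OR false = false
net4 = net3 OR net2 = false OR false = false
net5 = net2 AND net3 = false AND false = false
net6 = C AND net4 = false AND false = false
net9 = B AND D = true AND false = false
net10 = net4 OR net6 = false OR false = false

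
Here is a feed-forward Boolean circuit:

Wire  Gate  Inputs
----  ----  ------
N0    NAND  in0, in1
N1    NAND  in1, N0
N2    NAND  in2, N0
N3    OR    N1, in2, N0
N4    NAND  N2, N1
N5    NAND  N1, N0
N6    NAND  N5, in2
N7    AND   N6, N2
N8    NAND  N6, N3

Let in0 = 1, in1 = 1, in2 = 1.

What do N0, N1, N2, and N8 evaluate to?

N0 = 0  N1 = 1  N2 = 1  N8 = 1

N0 = in0 NAND in1 = 1 NAND 1 = 0
N1 = in1 NAND N0 = 1 NAND 0 = 1
N2 = in2 NAND N0 = 1 NAND 0 = 1
N3 = N1 OR in2 OR N0 = 1 OR 1 OR 0 = 1
N5 = N1 NAND N0 = 1 NAND 0 = 1
N6 = N5 NAND in2 = 1 NAND 1 = 0
N8 = N6 NAND N3 = 0 NAND 1 = 1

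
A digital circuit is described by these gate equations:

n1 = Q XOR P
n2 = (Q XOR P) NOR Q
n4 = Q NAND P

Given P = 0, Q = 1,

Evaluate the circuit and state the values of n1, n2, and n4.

n1 = 1 XOR 0 = 1
n2 = (1 XOR 0) NOR 1 = 0
n4 = 1 NAND 0 = 1

n1 = 1, n2 = 0, n4 = 1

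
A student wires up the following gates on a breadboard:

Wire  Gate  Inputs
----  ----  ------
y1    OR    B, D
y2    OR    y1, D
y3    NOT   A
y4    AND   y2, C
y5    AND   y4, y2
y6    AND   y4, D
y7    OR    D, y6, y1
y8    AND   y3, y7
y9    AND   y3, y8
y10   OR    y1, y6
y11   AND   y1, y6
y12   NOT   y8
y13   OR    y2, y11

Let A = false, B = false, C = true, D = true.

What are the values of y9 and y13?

y1 = B OR D = false OR true = true
y2 = y1 OR D = true OR true = true
y3 = NOT A = NOT false = true
y4 = y2 AND C = true AND true = true
y6 = y4 AND D = true AND true = true
y7 = D OR y6 OR y1 = true OR true OR true = true
y8 = y3 AND y7 = true AND true = true
y9 = y3 AND y8 = true AND true = true
y11 = y1 AND y6 = true AND true = true
y13 = y2 OR y11 = true OR true = true

y9 = true, y13 = true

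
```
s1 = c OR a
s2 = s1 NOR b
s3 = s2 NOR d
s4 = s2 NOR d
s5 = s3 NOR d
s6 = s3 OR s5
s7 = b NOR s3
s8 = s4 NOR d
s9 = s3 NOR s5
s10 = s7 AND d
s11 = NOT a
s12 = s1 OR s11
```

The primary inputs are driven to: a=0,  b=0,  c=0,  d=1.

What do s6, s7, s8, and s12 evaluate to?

s1 = c OR a = 0 OR 0 = 0
s2 = s1 NOR b = 0 NOR 0 = 1
s3 = s2 NOR d = 1 NOR 1 = 0
s4 = s2 NOR d = 1 NOR 1 = 0
s5 = s3 NOR d = 0 NOR 1 = 0
s6 = s3 OR s5 = 0 OR 0 = 0
s7 = b NOR s3 = 0 NOR 0 = 1
s8 = s4 NOR d = 0 NOR 1 = 0
s11 = NOT a = NOT 0 = 1
s12 = s1 OR s11 = 0 OR 1 = 1

s6 = 0, s7 = 1, s8 = 0, s12 = 1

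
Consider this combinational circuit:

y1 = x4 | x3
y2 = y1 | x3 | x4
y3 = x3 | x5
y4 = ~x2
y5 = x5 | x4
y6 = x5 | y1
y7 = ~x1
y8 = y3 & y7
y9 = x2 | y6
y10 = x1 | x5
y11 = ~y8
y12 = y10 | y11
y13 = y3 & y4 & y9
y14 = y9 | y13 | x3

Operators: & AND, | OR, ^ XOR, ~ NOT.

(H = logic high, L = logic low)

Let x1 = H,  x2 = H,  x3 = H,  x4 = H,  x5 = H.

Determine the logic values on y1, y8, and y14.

y1 = H  y8 = L  y14 = H

y1 = x4 OR x3 = H OR H = H
y3 = x3 OR x5 = H OR H = H
y4 = NOT x2 = NOT H = L
y6 = x5 OR y1 = H OR H = H
y7 = NOT x1 = NOT H = L
y8 = y3 AND y7 = H AND L = L
y9 = x2 OR y6 = H OR H = H
y13 = y3 AND y4 AND y9 = H AND L AND H = L
y14 = y9 OR y13 OR x3 = H OR L OR H = H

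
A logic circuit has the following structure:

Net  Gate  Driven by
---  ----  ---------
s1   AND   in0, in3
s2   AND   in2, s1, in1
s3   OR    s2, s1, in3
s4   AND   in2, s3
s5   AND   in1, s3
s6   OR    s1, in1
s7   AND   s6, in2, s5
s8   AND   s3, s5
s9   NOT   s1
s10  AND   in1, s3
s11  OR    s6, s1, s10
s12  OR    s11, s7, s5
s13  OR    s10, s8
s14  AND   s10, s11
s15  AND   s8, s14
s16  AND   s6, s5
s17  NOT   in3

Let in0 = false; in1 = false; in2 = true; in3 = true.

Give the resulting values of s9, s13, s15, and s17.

s9 = true, s13 = false, s15 = false, s17 = false

s1 = in0 AND in3 = false AND true = false
s2 = in2 AND s1 AND in1 = true AND false AND false = false
s3 = s2 OR s1 OR in3 = false OR false OR true = true
s5 = in1 AND s3 = false AND true = false
s6 = s1 OR in1 = false OR false = false
s8 = s3 AND s5 = true AND false = false
s9 = NOT s1 = NOT false = true
s10 = in1 AND s3 = false AND true = false
s11 = s6 OR s1 OR s10 = false OR false OR false = false
s13 = s10 OR s8 = false OR false = false
s14 = s10 AND s11 = false AND false = false
s15 = s8 AND s14 = false AND false = false
s17 = NOT in3 = NOT true = false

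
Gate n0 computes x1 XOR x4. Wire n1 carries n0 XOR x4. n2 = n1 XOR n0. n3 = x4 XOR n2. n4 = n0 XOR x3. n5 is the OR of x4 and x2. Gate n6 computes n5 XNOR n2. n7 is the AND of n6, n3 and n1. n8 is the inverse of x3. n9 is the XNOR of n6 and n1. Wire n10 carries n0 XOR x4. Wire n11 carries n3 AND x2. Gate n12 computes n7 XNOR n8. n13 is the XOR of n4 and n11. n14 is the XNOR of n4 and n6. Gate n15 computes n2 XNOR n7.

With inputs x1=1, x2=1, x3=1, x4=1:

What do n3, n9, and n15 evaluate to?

n3 = 0  n9 = 1  n15 = 0

n0 = x1 XOR x4 = 1 XOR 1 = 0
n1 = n0 XOR x4 = 0 XOR 1 = 1
n2 = n1 XOR n0 = 1 XOR 0 = 1
n3 = x4 XOR n2 = 1 XOR 1 = 0
n5 = x4 OR x2 = 1 OR 1 = 1
n6 = n5 XNOR n2 = 1 XNOR 1 = 1
n7 = n6 AND n3 AND n1 = 1 AND 0 AND 1 = 0
n9 = n6 XNOR n1 = 1 XNOR 1 = 1
n15 = n2 XNOR n7 = 1 XNOR 0 = 0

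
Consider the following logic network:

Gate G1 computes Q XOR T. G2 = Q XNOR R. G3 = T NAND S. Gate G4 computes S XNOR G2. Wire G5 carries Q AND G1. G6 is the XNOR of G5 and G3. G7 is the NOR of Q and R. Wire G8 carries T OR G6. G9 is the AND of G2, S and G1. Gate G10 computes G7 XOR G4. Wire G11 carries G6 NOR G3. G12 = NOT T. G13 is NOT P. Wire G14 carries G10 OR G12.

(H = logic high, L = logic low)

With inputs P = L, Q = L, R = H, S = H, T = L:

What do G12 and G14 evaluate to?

G12 = H; G14 = H

G2 = Q XNOR R = L XNOR H = L
G4 = S XNOR G2 = H XNOR L = L
G7 = Q NOR R = L NOR H = L
G10 = G7 XOR G4 = L XOR L = L
G12 = NOT T = NOT L = H
G14 = G10 OR G12 = L OR H = H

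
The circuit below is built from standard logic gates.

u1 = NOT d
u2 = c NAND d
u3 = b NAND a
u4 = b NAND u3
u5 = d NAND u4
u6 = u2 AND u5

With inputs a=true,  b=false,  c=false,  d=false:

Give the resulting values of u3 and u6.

u3 = true, u6 = true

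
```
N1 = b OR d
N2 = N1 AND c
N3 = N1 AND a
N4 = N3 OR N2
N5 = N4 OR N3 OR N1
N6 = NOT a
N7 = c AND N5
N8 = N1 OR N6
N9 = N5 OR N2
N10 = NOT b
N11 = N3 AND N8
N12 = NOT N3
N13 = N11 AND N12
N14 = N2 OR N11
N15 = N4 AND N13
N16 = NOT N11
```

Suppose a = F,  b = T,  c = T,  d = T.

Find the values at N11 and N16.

N1 = b OR d = T OR T = T
N3 = N1 AND a = T AND F = F
N6 = NOT a = NOT F = T
N8 = N1 OR N6 = T OR T = T
N11 = N3 AND N8 = F AND T = F
N16 = NOT N11 = NOT F = T

N11 = F, N16 = T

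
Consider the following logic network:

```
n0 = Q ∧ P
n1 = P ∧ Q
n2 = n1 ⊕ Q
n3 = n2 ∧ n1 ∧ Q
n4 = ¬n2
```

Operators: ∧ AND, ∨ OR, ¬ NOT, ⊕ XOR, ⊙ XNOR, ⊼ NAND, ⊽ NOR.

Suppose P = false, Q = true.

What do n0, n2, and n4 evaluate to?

n0 = Q AND P = true AND false = false
n1 = P AND Q = false AND true = false
n2 = n1 XOR Q = false XOR true = true
n4 = NOT n2 = NOT true = false

n0 = false  n2 = true  n4 = false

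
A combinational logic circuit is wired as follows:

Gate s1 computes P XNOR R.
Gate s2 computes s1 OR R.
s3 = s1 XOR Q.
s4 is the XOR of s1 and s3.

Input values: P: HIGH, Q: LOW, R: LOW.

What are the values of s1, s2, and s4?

s1 = P XNOR R = HIGH XNOR LOW = LOW
s2 = s1 OR R = LOW OR LOW = LOW
s3 = s1 XOR Q = LOW XOR LOW = LOW
s4 = s1 XOR s3 = LOW XOR LOW = LOW

s1 = LOW; s2 = LOW; s4 = LOW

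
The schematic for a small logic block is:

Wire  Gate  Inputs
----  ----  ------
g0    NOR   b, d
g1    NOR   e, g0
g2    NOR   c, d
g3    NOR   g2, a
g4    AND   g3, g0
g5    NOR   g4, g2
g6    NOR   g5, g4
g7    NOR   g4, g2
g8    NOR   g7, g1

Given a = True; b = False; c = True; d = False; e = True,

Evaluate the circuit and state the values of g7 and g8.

g7 = True, g8 = False

g0 = b NOR d = False NOR False = True
g1 = e NOR g0 = True NOR True = False
g2 = c NOR d = True NOR False = False
g3 = g2 NOR a = False NOR True = False
g4 = g3 AND g0 = False AND True = False
g7 = g4 NOR g2 = False NOR False = True
g8 = g7 NOR g1 = True NOR False = False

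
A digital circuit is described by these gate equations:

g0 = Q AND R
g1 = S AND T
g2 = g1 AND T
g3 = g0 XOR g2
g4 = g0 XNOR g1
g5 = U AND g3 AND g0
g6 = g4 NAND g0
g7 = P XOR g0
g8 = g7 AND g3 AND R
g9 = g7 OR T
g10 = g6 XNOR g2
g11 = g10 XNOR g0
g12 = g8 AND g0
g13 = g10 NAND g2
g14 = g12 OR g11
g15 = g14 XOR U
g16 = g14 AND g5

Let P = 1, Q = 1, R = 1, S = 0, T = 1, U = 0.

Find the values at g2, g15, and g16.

g2 = 0; g15 = 0; g16 = 0

g0 = Q AND R = 1 AND 1 = 1
g1 = S AND T = 0 AND 1 = 0
g2 = g1 AND T = 0 AND 1 = 0
g3 = g0 XOR g2 = 1 XOR 0 = 1
g4 = g0 XNOR g1 = 1 XNOR 0 = 0
g5 = U AND g3 AND g0 = 0 AND 1 AND 1 = 0
g6 = g4 NAND g0 = 0 NAND 1 = 1
g7 = P XOR g0 = 1 XOR 1 = 0
g8 = g7 AND g3 AND R = 0 AND 1 AND 1 = 0
g10 = g6 XNOR g2 = 1 XNOR 0 = 0
g11 = g10 XNOR g0 = 0 XNOR 1 = 0
g12 = g8 AND g0 = 0 AND 1 = 0
g14 = g12 OR g11 = 0 OR 0 = 0
g15 = g14 XOR U = 0 XOR 0 = 0
g16 = g14 AND g5 = 0 AND 0 = 0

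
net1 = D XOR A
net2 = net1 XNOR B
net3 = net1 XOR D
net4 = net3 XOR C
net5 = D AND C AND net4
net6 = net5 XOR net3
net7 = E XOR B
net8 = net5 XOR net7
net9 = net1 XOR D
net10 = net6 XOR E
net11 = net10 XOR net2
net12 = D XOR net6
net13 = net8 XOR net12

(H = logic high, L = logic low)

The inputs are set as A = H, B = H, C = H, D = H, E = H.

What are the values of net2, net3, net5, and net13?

net1 = D XOR A = H XOR H = L
net2 = net1 XNOR B = L XNOR H = L
net3 = net1 XOR D = L XOR H = H
net4 = net3 XOR C = H XOR H = L
net5 = D AND C AND net4 = H AND H AND L = L
net6 = net5 XOR net3 = L XOR H = H
net7 = E XOR B = H XOR H = L
net8 = net5 XOR net7 = L XOR L = L
net12 = D XOR net6 = H XOR H = L
net13 = net8 XOR net12 = L XOR L = L

net2 = L, net3 = H, net5 = L, net13 = L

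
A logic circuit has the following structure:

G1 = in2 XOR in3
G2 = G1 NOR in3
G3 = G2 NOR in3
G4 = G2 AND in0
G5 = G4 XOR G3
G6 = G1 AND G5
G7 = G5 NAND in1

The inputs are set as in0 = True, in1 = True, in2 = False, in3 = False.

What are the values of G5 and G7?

G1 = in2 XOR in3 = False XOR False = False
G2 = G1 NOR in3 = False NOR False = True
G3 = G2 NOR in3 = True NOR False = False
G4 = G2 AND in0 = True AND True = True
G5 = G4 XOR G3 = True XOR False = True
G7 = G5 NAND in1 = True NAND True = False

G5 = True, G7 = False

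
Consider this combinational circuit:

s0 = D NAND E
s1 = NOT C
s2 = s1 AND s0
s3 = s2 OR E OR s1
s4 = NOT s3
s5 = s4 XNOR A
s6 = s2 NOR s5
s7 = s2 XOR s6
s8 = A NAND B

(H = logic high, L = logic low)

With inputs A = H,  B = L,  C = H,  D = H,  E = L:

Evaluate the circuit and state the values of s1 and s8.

s1 = L  s8 = H

s1 = NOT C = NOT H = L
s8 = A NAND B = H NAND L = H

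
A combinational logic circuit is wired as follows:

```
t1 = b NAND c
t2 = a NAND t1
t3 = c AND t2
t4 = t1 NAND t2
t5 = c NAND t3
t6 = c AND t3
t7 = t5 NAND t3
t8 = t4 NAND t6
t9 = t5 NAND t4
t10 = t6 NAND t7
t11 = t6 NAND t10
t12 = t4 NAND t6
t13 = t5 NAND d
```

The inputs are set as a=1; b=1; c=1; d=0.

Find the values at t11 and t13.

t1 = b NAND c = 1 NAND 1 = 0
t2 = a NAND t1 = 1 NAND 0 = 1
t3 = c AND t2 = 1 AND 1 = 1
t5 = c NAND t3 = 1 NAND 1 = 0
t6 = c AND t3 = 1 AND 1 = 1
t7 = t5 NAND t3 = 0 NAND 1 = 1
t10 = t6 NAND t7 = 1 NAND 1 = 0
t11 = t6 NAND t10 = 1 NAND 0 = 1
t13 = t5 NAND d = 0 NAND 0 = 1

t11 = 1, t13 = 1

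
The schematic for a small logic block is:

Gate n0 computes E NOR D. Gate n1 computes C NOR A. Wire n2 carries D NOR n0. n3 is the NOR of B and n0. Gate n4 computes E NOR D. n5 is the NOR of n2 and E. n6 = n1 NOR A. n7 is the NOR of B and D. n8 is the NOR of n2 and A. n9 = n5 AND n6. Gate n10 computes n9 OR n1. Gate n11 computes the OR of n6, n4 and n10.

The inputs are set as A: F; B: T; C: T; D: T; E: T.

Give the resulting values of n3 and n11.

n3 = F  n11 = T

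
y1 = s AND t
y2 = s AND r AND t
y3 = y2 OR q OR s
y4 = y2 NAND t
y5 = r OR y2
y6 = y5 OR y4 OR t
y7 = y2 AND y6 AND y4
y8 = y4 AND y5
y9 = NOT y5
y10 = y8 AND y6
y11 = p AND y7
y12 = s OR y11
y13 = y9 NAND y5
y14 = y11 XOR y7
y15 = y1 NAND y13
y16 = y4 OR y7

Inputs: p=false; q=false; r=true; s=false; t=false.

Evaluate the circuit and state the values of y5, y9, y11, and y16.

y2 = s AND r AND t = false AND true AND false = false
y4 = y2 NAND t = false NAND false = true
y5 = r OR y2 = true OR false = true
y6 = y5 OR y4 OR t = true OR true OR false = true
y7 = y2 AND y6 AND y4 = false AND true AND true = false
y9 = NOT y5 = NOT true = false
y11 = p AND y7 = false AND false = false
y16 = y4 OR y7 = true OR false = true

y5 = true, y9 = false, y11 = false, y16 = true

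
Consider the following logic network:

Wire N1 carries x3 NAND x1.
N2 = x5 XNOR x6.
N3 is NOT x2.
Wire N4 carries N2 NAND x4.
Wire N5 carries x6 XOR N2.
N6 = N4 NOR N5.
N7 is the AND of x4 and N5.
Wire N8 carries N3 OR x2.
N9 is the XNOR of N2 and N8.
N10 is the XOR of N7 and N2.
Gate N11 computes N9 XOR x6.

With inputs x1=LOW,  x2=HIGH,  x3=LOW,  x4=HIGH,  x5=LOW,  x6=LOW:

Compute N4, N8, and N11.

N2 = x5 XNOR x6 = LOW XNOR LOW = HIGH
N3 = NOT x2 = NOT HIGH = LOW
N4 = N2 NAND x4 = HIGH NAND HIGH = LOW
N8 = N3 OR x2 = LOW OR HIGH = HIGH
N9 = N2 XNOR N8 = HIGH XNOR HIGH = HIGH
N11 = N9 XOR x6 = HIGH XOR LOW = HIGH

N4 = LOW; N8 = HIGH; N11 = HIGH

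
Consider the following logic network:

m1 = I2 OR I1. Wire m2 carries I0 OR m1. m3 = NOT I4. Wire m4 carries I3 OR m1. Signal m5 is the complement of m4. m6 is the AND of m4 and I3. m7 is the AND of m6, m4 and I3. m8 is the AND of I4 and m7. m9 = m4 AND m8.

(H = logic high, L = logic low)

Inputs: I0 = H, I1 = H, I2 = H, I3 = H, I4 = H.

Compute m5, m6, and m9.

m5 = L  m6 = H  m9 = H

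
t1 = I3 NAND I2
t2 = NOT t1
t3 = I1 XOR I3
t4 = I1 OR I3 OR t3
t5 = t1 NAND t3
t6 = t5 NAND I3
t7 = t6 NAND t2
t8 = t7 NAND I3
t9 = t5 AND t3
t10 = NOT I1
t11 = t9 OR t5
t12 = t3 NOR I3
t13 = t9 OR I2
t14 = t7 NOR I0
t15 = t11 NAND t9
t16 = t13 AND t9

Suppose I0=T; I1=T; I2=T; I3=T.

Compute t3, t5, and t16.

t1 = I3 NAND I2 = T NAND T = F
t3 = I1 XOR I3 = T XOR T = F
t5 = t1 NAND t3 = F NAND F = T
t9 = t5 AND t3 = T AND F = F
t13 = t9 OR I2 = F OR T = T
t16 = t13 AND t9 = T AND F = F

t3 = F, t5 = T, t16 = F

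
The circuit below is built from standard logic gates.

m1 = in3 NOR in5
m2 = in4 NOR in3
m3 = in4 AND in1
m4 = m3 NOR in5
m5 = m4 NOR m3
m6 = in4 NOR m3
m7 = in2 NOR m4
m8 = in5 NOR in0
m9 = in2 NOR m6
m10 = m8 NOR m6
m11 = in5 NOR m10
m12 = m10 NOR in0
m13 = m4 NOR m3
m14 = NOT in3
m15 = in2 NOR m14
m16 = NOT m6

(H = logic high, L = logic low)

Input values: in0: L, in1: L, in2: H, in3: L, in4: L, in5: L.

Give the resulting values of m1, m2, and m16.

m1 = in3 NOR in5 = L NOR L = H
m2 = in4 NOR in3 = L NOR L = H
m3 = in4 AND in1 = L AND L = L
m6 = in4 NOR m3 = L NOR L = H
m16 = NOT m6 = NOT H = L

m1 = H  m2 = H  m16 = L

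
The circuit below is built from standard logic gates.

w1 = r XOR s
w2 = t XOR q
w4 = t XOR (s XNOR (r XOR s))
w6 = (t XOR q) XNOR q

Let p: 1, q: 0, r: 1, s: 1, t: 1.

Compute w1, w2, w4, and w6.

w1 = 0  w2 = 1  w4 = 1  w6 = 0

w1 = 1 XOR 1 = 0
w2 = 1 XOR 0 = 1
w4 = 1 XOR (1 XNOR (1 XOR 1)) = 1
w6 = (1 XOR 0) XNOR 0 = 0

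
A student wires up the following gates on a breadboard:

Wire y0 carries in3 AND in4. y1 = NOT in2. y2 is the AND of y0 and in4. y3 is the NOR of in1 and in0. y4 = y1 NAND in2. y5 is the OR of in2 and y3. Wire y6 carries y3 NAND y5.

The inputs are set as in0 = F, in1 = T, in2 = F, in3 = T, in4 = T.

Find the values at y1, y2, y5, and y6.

y0 = in3 AND in4 = T AND T = T
y1 = NOT in2 = NOT F = T
y2 = y0 AND in4 = T AND T = T
y3 = in1 NOR in0 = T NOR F = F
y5 = in2 OR y3 = F OR F = F
y6 = y3 NAND y5 = F NAND F = T

y1 = T, y2 = T, y5 = F, y6 = T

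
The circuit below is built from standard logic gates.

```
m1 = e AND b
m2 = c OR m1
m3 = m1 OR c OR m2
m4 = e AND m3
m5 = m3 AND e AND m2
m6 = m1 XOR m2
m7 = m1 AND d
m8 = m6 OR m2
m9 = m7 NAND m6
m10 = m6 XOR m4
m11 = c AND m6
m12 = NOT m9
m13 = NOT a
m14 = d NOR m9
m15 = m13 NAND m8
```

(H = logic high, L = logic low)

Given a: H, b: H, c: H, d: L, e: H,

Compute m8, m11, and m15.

m1 = e AND b = H AND H = H
m2 = c OR m1 = H OR H = H
m6 = m1 XOR m2 = H XOR H = L
m8 = m6 OR m2 = L OR H = H
m11 = c AND m6 = H AND L = L
m13 = NOT a = NOT H = L
m15 = m13 NAND m8 = L NAND H = H

m8 = H; m11 = L; m15 = H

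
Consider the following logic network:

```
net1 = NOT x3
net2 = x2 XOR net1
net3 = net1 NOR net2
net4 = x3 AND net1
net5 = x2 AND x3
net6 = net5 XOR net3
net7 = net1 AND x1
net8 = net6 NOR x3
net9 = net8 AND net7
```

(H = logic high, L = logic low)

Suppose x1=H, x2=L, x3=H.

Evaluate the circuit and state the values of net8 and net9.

net1 = NOT x3 = NOT H = L
net2 = x2 XOR net1 = L XOR L = L
net3 = net1 NOR net2 = L NOR L = H
net5 = x2 AND x3 = L AND H = L
net6 = net5 XOR net3 = L XOR H = H
net7 = net1 AND x1 = L AND H = L
net8 = net6 NOR x3 = H NOR H = L
net9 = net8 AND net7 = L AND L = L

net8 = L; net9 = L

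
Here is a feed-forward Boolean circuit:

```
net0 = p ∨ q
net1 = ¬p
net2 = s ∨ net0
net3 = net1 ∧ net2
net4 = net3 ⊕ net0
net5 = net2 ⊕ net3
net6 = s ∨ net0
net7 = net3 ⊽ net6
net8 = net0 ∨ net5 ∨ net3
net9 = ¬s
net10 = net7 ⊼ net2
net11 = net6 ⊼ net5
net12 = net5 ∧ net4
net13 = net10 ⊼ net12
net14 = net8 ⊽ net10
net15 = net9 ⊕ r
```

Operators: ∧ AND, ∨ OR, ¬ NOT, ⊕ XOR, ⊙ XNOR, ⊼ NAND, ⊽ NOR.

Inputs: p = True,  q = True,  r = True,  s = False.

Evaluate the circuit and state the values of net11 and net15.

net11 = False, net15 = False

net0 = p OR q = True OR True = True
net1 = NOT p = NOT True = False
net2 = s OR net0 = False OR True = True
net3 = net1 AND net2 = False AND True = False
net5 = net2 XOR net3 = True XOR False = True
net6 = s OR net0 = False OR True = True
net9 = NOT s = NOT False = True
net11 = net6 NAND net5 = True NAND True = False
net15 = net9 XOR r = True XOR True = False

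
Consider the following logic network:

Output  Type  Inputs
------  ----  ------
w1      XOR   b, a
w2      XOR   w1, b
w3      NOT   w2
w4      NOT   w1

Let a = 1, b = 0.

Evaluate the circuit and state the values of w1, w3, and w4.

w1 = b XOR a = 0 XOR 1 = 1
w2 = w1 XOR b = 1 XOR 0 = 1
w3 = NOT w2 = NOT 1 = 0
w4 = NOT w1 = NOT 1 = 0

w1 = 1, w3 = 0, w4 = 0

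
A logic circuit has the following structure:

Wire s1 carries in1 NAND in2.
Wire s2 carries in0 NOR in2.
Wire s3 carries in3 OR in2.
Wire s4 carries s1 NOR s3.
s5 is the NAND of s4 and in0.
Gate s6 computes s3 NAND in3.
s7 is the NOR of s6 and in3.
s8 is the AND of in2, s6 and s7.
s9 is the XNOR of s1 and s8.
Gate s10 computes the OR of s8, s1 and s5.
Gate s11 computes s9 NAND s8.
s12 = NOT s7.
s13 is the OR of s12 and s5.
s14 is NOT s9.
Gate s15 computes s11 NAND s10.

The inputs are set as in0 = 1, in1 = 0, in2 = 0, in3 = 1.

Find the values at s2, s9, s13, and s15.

s1 = in1 NAND in2 = 0 NAND 0 = 1
s2 = in0 NOR in2 = 1 NOR 0 = 0
s3 = in3 OR in2 = 1 OR 0 = 1
s4 = s1 NOR s3 = 1 NOR 1 = 0
s5 = s4 NAND in0 = 0 NAND 1 = 1
s6 = s3 NAND in3 = 1 NAND 1 = 0
s7 = s6 NOR in3 = 0 NOR 1 = 0
s8 = in2 AND s6 AND s7 = 0 AND 0 AND 0 = 0
s9 = s1 XNOR s8 = 1 XNOR 0 = 0
s10 = s8 OR s1 OR s5 = 0 OR 1 OR 1 = 1
s11 = s9 NAND s8 = 0 NAND 0 = 1
s12 = NOT s7 = NOT 0 = 1
s13 = s12 OR s5 = 1 OR 1 = 1
s15 = s11 NAND s10 = 1 NAND 1 = 0

s2 = 0, s9 = 0, s13 = 1, s15 = 0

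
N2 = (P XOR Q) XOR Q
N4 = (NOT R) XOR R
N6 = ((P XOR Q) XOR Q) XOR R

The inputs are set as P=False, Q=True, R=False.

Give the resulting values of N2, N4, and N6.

N2 = (False XOR True) XOR True = False
N4 = (NOT False) XOR False = True
N6 = ((False XOR True) XOR True) XOR False = False

N2 = False  N4 = True  N6 = False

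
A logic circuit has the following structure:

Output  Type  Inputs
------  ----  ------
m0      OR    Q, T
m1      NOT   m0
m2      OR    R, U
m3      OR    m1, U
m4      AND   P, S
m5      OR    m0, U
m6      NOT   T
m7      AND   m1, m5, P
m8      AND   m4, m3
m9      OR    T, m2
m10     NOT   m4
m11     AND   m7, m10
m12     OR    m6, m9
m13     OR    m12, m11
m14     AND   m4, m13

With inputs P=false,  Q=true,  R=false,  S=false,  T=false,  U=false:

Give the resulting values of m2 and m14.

m0 = Q OR T = true OR false = true
m1 = NOT m0 = NOT true = false
m2 = R OR U = false OR false = false
m4 = P AND S = false AND false = false
m5 = m0 OR U = true OR false = true
m6 = NOT T = NOT false = true
m7 = m1 AND m5 AND P = false AND true AND false = false
m9 = T OR m2 = false OR false = false
m10 = NOT m4 = NOT false = true
m11 = m7 AND m10 = false AND true = false
m12 = m6 OR m9 = true OR false = true
m13 = m12 OR m11 = true OR false = true
m14 = m4 AND m13 = false AND true = false

m2 = false  m14 = false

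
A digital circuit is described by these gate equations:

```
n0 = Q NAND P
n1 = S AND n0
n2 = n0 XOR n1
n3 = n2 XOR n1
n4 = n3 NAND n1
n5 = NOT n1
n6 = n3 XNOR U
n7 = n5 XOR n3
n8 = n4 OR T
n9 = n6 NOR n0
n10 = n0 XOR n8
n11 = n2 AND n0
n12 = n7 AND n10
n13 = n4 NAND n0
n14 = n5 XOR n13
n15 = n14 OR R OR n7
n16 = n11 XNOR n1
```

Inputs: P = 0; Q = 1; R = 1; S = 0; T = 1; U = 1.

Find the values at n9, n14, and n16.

n9 = 0, n14 = 1, n16 = 0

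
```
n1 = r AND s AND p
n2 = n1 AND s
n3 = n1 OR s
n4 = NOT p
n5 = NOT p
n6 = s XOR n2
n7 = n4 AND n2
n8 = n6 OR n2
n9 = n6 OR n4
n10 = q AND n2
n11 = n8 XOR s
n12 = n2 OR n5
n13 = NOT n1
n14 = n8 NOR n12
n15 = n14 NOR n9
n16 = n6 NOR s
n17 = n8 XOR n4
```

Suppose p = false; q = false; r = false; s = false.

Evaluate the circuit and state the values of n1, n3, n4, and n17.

n1 = r AND s AND p = false AND false AND false = false
n2 = n1 AND s = false AND false = false
n3 = n1 OR s = false OR false = false
n4 = NOT p = NOT false = true
n6 = s XOR n2 = false XOR false = false
n8 = n6 OR n2 = false OR false = false
n17 = n8 XOR n4 = false XOR true = true

n1 = false; n3 = false; n4 = true; n17 = true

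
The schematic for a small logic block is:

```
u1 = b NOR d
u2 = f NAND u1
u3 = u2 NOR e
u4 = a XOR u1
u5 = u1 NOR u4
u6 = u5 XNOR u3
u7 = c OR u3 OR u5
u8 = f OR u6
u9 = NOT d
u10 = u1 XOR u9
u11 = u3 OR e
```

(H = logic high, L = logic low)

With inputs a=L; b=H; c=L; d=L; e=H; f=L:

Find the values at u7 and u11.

u7 = H  u11 = H

u1 = b NOR d = H NOR L = L
u2 = f NAND u1 = L NAND L = H
u3 = u2 NOR e = H NOR H = L
u4 = a XOR u1 = L XOR L = L
u5 = u1 NOR u4 = L NOR L = H
u7 = c OR u3 OR u5 = L OR L OR H = H
u11 = u3 OR e = L OR H = H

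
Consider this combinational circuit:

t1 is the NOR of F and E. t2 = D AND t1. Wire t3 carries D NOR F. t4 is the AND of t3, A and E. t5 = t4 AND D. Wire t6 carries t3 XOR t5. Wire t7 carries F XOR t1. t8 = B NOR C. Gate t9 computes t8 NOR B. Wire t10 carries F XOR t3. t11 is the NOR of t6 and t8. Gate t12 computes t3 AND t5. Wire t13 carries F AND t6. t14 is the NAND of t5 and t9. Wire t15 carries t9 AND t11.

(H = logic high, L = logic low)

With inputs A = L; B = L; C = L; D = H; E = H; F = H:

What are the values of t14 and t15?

t3 = D NOR F = H NOR H = L
t4 = t3 AND A AND E = L AND L AND H = L
t5 = t4 AND D = L AND H = L
t6 = t3 XOR t5 = L XOR L = L
t8 = B NOR C = L NOR L = H
t9 = t8 NOR B = H NOR L = L
t11 = t6 NOR t8 = L NOR H = L
t14 = t5 NAND t9 = L NAND L = H
t15 = t9 AND t11 = L AND L = L

t14 = H, t15 = L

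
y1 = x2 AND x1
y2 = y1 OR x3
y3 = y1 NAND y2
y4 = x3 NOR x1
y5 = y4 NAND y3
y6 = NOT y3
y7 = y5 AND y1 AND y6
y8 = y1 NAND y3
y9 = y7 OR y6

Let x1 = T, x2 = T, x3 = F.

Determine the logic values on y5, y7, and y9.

y5 = T  y7 = T  y9 = T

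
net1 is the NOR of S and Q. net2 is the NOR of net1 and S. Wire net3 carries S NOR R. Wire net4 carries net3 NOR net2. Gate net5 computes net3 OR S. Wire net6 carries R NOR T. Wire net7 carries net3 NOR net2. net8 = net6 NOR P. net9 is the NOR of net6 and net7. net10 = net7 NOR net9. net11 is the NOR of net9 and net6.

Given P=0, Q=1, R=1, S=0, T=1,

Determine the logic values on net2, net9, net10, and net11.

net1 = S NOR Q = 0 NOR 1 = 0
net2 = net1 NOR S = 0 NOR 0 = 1
net3 = S NOR R = 0 NOR 1 = 0
net6 = R NOR T = 1 NOR 1 = 0
net7 = net3 NOR net2 = 0 NOR 1 = 0
net9 = net6 NOR net7 = 0 NOR 0 = 1
net10 = net7 NOR net9 = 0 NOR 1 = 0
net11 = net9 NOR net6 = 1 NOR 0 = 0

net2 = 1; net9 = 1; net10 = 0; net11 = 0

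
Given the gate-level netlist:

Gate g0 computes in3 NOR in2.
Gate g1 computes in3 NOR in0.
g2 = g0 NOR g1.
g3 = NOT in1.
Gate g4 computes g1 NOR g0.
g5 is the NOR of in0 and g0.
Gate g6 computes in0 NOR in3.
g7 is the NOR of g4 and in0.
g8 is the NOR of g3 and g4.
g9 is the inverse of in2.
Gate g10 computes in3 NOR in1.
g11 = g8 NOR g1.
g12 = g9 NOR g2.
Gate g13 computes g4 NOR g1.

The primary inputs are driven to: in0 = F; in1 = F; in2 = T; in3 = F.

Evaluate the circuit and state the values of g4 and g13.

g4 = F, g13 = F

g0 = in3 NOR in2 = F NOR T = F
g1 = in3 NOR in0 = F NOR F = T
g4 = g1 NOR g0 = T NOR F = F
g13 = g4 NOR g1 = F NOR T = F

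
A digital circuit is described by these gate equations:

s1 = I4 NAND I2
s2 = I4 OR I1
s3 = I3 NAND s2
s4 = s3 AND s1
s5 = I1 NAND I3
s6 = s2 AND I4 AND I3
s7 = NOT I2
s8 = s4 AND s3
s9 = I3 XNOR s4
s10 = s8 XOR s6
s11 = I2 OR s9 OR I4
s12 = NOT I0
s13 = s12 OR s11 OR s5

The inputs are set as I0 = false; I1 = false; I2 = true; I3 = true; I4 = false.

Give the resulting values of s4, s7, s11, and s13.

s4 = true, s7 = false, s11 = true, s13 = true

s1 = I4 NAND I2 = false NAND true = true
s2 = I4 OR I1 = false OR false = false
s3 = I3 NAND s2 = true NAND false = true
s4 = s3 AND s1 = true AND true = true
s5 = I1 NAND I3 = false NAND true = true
s7 = NOT I2 = NOT true = false
s9 = I3 XNOR s4 = true XNOR true = true
s11 = I2 OR s9 OR I4 = true OR true OR false = true
s12 = NOT I0 = NOT false = true
s13 = s12 OR s11 OR s5 = true OR true OR true = true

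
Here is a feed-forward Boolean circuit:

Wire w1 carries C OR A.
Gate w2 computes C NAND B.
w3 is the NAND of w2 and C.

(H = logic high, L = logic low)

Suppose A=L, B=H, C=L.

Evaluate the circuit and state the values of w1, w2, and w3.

w1 = L; w2 = H; w3 = H

w1 = C OR A = L OR L = L
w2 = C NAND B = L NAND H = H
w3 = w2 NAND C = H NAND L = H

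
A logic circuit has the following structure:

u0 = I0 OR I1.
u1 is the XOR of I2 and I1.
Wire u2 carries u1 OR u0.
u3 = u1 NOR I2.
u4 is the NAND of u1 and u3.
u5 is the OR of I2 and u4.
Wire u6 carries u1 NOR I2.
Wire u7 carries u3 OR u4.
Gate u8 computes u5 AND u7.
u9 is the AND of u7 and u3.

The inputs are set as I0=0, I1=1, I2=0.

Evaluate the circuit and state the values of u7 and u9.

u7 = 1, u9 = 0

u1 = I2 XOR I1 = 0 XOR 1 = 1
u3 = u1 NOR I2 = 1 NOR 0 = 0
u4 = u1 NAND u3 = 1 NAND 0 = 1
u7 = u3 OR u4 = 0 OR 1 = 1
u9 = u7 AND u3 = 1 AND 0 = 0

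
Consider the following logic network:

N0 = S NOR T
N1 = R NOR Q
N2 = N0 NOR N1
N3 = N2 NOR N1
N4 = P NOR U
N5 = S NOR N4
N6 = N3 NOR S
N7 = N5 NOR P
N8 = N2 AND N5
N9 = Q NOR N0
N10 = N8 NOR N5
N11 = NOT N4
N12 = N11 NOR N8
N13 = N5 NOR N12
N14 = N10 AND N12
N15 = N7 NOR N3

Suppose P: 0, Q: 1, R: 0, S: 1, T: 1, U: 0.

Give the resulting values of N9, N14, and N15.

N9 = 0  N14 = 1  N15 = 0

N0 = S NOR T = 1 NOR 1 = 0
N1 = R NOR Q = 0 NOR 1 = 0
N2 = N0 NOR N1 = 0 NOR 0 = 1
N3 = N2 NOR N1 = 1 NOR 0 = 0
N4 = P NOR U = 0 NOR 0 = 1
N5 = S NOR N4 = 1 NOR 1 = 0
N7 = N5 NOR P = 0 NOR 0 = 1
N8 = N2 AND N5 = 1 AND 0 = 0
N9 = Q NOR N0 = 1 NOR 0 = 0
N10 = N8 NOR N5 = 0 NOR 0 = 1
N11 = NOT N4 = NOT 1 = 0
N12 = N11 NOR N8 = 0 NOR 0 = 1
N14 = N10 AND N12 = 1 AND 1 = 1
N15 = N7 NOR N3 = 1 NOR 0 = 0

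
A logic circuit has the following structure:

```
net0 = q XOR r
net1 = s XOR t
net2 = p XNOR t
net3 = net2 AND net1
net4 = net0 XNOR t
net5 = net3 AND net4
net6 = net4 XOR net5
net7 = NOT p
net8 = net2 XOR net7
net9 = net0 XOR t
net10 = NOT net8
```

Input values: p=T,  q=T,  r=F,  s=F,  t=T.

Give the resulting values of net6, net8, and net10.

net6 = F, net8 = T, net10 = F

net0 = q XOR r = T XOR F = T
net1 = s XOR t = F XOR T = T
net2 = p XNOR t = T XNOR T = T
net3 = net2 AND net1 = T AND T = T
net4 = net0 XNOR t = T XNOR T = T
net5 = net3 AND net4 = T AND T = T
net6 = net4 XOR net5 = T XOR T = F
net7 = NOT p = NOT T = F
net8 = net2 XOR net7 = T XOR F = T
net10 = NOT net8 = NOT T = F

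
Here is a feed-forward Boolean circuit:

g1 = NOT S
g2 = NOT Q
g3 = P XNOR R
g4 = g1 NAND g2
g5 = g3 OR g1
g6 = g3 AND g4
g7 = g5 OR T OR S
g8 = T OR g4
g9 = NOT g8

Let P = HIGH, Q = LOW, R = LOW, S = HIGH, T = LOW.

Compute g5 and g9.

g1 = NOT S = NOT HIGH = LOW
g2 = NOT Q = NOT LOW = HIGH
g3 = P XNOR R = HIGH XNOR LOW = LOW
g4 = g1 NAND g2 = LOW NAND HIGH = HIGH
g5 = g3 OR g1 = LOW OR LOW = LOW
g8 = T OR g4 = LOW OR HIGH = HIGH
g9 = NOT g8 = NOT HIGH = LOW

g5 = LOW; g9 = LOW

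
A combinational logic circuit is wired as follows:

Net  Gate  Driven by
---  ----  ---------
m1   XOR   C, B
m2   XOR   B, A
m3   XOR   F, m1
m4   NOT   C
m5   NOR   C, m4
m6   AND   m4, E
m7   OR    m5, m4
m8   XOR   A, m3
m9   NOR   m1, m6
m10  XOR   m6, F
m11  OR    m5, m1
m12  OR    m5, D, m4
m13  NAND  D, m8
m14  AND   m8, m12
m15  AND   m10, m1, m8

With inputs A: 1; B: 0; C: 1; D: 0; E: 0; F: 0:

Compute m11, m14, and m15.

m1 = C XOR B = 1 XOR 0 = 1
m3 = F XOR m1 = 0 XOR 1 = 1
m4 = NOT C = NOT 1 = 0
m5 = C NOR m4 = 1 NOR 0 = 0
m6 = m4 AND E = 0 AND 0 = 0
m8 = A XOR m3 = 1 XOR 1 = 0
m10 = m6 XOR F = 0 XOR 0 = 0
m11 = m5 OR m1 = 0 OR 1 = 1
m12 = m5 OR D OR m4 = 0 OR 0 OR 0 = 0
m14 = m8 AND m12 = 0 AND 0 = 0
m15 = m10 AND m1 AND m8 = 0 AND 1 AND 0 = 0

m11 = 1, m14 = 0, m15 = 0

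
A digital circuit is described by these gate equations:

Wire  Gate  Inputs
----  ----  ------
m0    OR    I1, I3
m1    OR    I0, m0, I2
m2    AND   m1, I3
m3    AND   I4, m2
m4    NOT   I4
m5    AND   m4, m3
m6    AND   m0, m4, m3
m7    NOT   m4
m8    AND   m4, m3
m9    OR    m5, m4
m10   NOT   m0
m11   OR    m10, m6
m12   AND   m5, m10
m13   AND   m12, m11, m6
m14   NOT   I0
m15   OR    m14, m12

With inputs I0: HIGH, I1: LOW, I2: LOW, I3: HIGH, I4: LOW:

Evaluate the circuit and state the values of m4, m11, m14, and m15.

m0 = I1 OR I3 = LOW OR HIGH = HIGH
m1 = I0 OR m0 OR I2 = HIGH OR HIGH OR LOW = HIGH
m2 = m1 AND I3 = HIGH AND HIGH = HIGH
m3 = I4 AND m2 = LOW AND HIGH = LOW
m4 = NOT I4 = NOT LOW = HIGH
m5 = m4 AND m3 = HIGH AND LOW = LOW
m6 = m0 AND m4 AND m3 = HIGH AND HIGH AND LOW = LOW
m10 = NOT m0 = NOT HIGH = LOW
m11 = m10 OR m6 = LOW OR LOW = LOW
m12 = m5 AND m10 = LOW AND LOW = LOW
m14 = NOT I0 = NOT HIGH = LOW
m15 = m14 OR m12 = LOW OR LOW = LOW

m4 = HIGH, m11 = LOW, m14 = LOW, m15 = LOW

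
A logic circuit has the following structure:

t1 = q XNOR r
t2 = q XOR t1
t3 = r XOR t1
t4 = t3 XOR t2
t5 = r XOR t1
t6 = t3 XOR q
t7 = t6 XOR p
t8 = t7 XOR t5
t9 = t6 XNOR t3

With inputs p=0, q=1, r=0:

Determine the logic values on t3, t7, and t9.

t3 = 0, t7 = 1, t9 = 0

t1 = q XNOR r = 1 XNOR 0 = 0
t3 = r XOR t1 = 0 XOR 0 = 0
t6 = t3 XOR q = 0 XOR 1 = 1
t7 = t6 XOR p = 1 XOR 0 = 1
t9 = t6 XNOR t3 = 1 XNOR 0 = 0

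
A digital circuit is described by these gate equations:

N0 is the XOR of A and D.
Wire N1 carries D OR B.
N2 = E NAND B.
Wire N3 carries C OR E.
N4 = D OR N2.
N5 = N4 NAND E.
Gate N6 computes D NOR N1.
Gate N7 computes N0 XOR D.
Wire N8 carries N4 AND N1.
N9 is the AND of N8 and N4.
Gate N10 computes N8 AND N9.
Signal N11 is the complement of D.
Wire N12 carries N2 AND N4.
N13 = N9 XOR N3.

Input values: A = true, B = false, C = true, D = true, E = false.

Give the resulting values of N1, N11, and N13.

N1 = true, N11 = false, N13 = false

N1 = D OR B = true OR false = true
N2 = E NAND B = false NAND false = true
N3 = C OR E = true OR false = true
N4 = D OR N2 = true OR true = true
N8 = N4 AND N1 = true AND true = true
N9 = N8 AND N4 = true AND true = true
N11 = NOT D = NOT true = false
N13 = N9 XOR N3 = true XOR true = false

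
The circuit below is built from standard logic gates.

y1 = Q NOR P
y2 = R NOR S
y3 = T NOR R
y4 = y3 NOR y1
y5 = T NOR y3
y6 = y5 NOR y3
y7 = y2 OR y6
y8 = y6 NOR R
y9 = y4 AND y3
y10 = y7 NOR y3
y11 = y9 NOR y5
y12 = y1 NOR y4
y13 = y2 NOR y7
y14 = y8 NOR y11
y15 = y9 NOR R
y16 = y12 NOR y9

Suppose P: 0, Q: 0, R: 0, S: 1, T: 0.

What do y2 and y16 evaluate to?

y1 = Q NOR P = 0 NOR 0 = 1
y2 = R NOR S = 0 NOR 1 = 0
y3 = T NOR R = 0 NOR 0 = 1
y4 = y3 NOR y1 = 1 NOR 1 = 0
y9 = y4 AND y3 = 0 AND 1 = 0
y12 = y1 NOR y4 = 1 NOR 0 = 0
y16 = y12 NOR y9 = 0 NOR 0 = 1

y2 = 0, y16 = 1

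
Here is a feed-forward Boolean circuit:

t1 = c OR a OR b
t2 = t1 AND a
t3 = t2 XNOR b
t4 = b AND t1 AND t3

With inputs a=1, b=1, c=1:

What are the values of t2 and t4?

t2 = 1, t4 = 1

t1 = c OR a OR b = 1 OR 1 OR 1 = 1
t2 = t1 AND a = 1 AND 1 = 1
t3 = t2 XNOR b = 1 XNOR 1 = 1
t4 = b AND t1 AND t3 = 1 AND 1 AND 1 = 1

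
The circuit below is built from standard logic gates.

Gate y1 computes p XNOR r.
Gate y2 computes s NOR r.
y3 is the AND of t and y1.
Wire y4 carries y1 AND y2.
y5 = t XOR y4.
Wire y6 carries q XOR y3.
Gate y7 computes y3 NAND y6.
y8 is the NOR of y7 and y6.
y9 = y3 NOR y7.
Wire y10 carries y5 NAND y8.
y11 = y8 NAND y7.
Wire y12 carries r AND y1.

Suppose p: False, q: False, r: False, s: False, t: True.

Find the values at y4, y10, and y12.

y4 = True, y10 = True, y12 = False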